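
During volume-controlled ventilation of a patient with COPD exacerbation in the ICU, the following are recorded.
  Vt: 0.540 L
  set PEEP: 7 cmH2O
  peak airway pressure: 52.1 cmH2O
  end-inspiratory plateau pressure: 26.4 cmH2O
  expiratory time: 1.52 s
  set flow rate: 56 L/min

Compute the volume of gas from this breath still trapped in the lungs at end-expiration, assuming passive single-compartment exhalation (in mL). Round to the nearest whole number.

Flow: 56 L/min ÷ 60 = 0.9333 L/s.
R = (PIP − Pplat)/V̇ = (52.1 − 26.4) / 0.9333 = 25.7/0.9333 = 27.537 cmH2O·s/L.
C = Vt/(Pplat − PEEP) = 540.0 / (26.4 − 7) = 540.0/19.4 = 27.835 mL/cmH2O.
τ = R × C = 27.537 × 0.02784 L/cmH2O = 0.7666 s.
Fraction remaining = e^(−Te/τ) = e^(−1.52/0.7666) = 0.1377.
Trapped volume = 540.0 × 0.1377 = 74.358 mL.

74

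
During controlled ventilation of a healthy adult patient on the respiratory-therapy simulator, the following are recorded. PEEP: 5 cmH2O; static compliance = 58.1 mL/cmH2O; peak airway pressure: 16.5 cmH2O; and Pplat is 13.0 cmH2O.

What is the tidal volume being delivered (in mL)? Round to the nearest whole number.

465

Vt = Cstat × (Pplat − PEEP) = 58.1 × (13.0 − 5) = 58.1 × 8.0 = 464.8 mL.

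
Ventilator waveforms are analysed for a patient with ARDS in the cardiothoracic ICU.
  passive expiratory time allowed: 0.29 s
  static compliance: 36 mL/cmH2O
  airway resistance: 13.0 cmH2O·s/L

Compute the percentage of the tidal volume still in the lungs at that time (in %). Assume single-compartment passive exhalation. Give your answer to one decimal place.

53.8

τ = R × C = 13.0 × 36 mL/cmH2O = 13.0 × 0.036 L/cmH2O = 0.468 s.
Passive exhalation: V(t)/V₀ = e^(−t/τ) = e^(−0.29/0.468) = 0.5381.
Fraction remaining = 0.5381 → 53.81%.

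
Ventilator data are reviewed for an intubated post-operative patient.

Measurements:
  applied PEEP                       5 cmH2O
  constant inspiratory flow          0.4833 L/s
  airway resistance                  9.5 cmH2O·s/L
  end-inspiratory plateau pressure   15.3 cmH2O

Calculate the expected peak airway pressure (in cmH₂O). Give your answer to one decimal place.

PIP = Pplat + Raw × flow = 15.3 + 9.5 × 0.4833 = 15.3 + 4.591 = 19.891 cmH2O.

19.9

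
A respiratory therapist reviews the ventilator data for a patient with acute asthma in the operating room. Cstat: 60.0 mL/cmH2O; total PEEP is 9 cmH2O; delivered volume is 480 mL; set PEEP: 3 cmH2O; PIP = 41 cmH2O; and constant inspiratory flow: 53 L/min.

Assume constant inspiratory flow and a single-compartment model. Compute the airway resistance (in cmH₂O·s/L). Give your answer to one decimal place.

Flow: 53 L/min ÷ 60 = 0.8833 L/s.
Total PEEP = 9 cmH2O (set 3 + intrinsic 6); this is the baseline alveolar pressure.
Equation of motion (constant flow): PIP = Vt/C + R·V̇ + PEEP.
R·V̇ = PIP − Vt/C − PEEP = 41 − 480/60.0 − 9 = 41 − 8.0 − 9 = 24.0 cmH2O.
R = 24.0 / 0.8833 = 27.171 cmH2O·s/L.

27.2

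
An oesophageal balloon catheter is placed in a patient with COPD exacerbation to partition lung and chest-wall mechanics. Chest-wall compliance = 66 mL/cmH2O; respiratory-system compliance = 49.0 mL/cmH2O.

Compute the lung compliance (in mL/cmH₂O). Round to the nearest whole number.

190

1/CL = 1/Crs − 1/Ccw.
1/CL = 1/49.0 − 1/66 = 0.005257.
CL = 190.22 mL/cmH2O.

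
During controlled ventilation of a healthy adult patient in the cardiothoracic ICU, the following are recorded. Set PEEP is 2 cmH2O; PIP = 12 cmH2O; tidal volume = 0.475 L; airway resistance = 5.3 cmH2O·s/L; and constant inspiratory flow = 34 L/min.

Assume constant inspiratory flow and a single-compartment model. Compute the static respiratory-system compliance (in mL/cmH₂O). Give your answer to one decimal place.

67.9

Flow: 34 L/min ÷ 60 = 0.5667 L/s.
Equation of motion (constant flow): PIP = Vt/C + R·V̇ + PEEP.
Vt/C = PIP − R·V̇ − PEEP = 12 − 5.3×0.5667 − 2 = 12 − 3.004 − 2 = 6.996 cmH2O.
C = Vt / 6.996 = 475 / 6.996 = 67.896 mL/cmH2O.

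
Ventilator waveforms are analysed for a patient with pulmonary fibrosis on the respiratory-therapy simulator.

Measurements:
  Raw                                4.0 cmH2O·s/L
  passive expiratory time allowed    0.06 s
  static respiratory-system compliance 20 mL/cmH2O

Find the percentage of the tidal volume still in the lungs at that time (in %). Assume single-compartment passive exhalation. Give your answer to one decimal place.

τ = R × C = 4.0 × 20 mL/cmH2O = 4.0 × 0.020 L/cmH2O = 0.08 s.
Passive exhalation: V(t)/V₀ = e^(−t/τ) = e^(−0.06/0.08) = 0.4724.
Fraction remaining = 0.4724 → 47.24%.

47.2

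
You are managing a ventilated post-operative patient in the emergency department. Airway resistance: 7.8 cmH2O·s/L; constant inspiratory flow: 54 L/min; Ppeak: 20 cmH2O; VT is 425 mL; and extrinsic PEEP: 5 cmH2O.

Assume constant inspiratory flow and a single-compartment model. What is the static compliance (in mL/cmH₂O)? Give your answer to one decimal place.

Flow: 54 L/min ÷ 60 = 0.9 L/s.
Equation of motion (constant flow): PIP = Vt/C + R·V̇ + PEEP.
Vt/C = PIP − R·V̇ − PEEP = 20 − 7.8×0.9 − 5 = 20 − 7.02 − 5 = 7.98 cmH2O.
C = Vt / 7.98 = 425 / 7.98 = 53.258 mL/cmH2O.

53.3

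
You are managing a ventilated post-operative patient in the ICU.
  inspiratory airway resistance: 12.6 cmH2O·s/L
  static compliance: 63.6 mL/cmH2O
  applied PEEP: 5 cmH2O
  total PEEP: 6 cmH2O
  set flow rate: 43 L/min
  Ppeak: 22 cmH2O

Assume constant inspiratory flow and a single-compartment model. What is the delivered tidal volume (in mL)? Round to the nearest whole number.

443

Flow: 43 L/min ÷ 60 = 0.7167 L/s.
Total PEEP = 6 cmH2O (set 5 + intrinsic 1); this is the baseline alveolar pressure.
Equation of motion (constant flow): PIP = Vt/C + R·V̇ + PEEP.
Vt/C = PIP − R·V̇ − PEEP = 22 − 9.03 − 6 = 6.97 cmH2O.
Vt = C × 6.97 = 63.6 × 6.97 = 443.29 mL.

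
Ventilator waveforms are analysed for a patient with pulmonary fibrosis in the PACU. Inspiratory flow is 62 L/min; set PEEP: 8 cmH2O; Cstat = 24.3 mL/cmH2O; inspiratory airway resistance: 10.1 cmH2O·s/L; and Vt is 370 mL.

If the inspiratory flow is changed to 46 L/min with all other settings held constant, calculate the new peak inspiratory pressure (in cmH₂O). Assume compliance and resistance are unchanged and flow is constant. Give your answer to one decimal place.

31.0

Flow: 62 L/min ÷ 60 = 1.0333 L/s.
New flow: 46 L/min ÷ 60 = 0.7667 L/s.
PIP = Vt/C + R·V̇ + PEEP (constant-flow equation of motion).
Only the resistive term changes: ΔPIP = R × ΔV̇ = 10.1 × (0.7667 − 1.0333) = 10.1 × -0.2666 = -2.693 cmH2O.
Original PIP = 370/24.3 + 10.1×1.0333 + 8 = 33.663 cmH2O; new PIP = 33.663 + (-2.693) = 30.97 cmH2O.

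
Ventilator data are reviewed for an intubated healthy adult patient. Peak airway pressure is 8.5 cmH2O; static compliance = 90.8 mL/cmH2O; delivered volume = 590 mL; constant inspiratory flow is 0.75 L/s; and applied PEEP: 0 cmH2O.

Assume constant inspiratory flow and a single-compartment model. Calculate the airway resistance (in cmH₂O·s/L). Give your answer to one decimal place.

Equation of motion (constant flow): PIP = Vt/C + R·V̇ + PEEP.
R·V̇ = PIP − Vt/C − PEEP = 8.5 − 590/90.8 − 0 = 8.5 − 6.498 − 0 = 2.002 cmH2O.
R = 2.002 / 0.75 = 2.669 cmH2O·s/L.

2.7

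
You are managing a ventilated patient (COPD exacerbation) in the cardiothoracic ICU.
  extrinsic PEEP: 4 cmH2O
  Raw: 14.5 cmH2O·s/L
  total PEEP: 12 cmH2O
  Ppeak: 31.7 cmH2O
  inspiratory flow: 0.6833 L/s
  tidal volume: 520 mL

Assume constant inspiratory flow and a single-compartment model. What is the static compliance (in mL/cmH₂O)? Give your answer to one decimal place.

Total PEEP = 12 cmH2O (set 4 + intrinsic 8); this is the baseline alveolar pressure.
Equation of motion (constant flow): PIP = Vt/C + R·V̇ + PEEP.
Vt/C = PIP − R·V̇ − PEEP = 31.7 − 14.5×0.6833 − 12 = 31.7 − 9.908 − 12 = 9.792 cmH2O.
C = Vt / 9.792 = 520 / 9.792 = 53.105 mL/cmH2O.

53.1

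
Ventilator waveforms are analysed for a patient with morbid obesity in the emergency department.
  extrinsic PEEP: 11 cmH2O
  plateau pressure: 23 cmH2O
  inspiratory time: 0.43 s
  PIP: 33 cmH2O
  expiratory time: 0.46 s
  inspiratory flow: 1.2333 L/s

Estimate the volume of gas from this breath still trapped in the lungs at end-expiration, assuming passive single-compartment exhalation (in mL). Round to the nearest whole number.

147

Vt = flow × Ti = 1.2333 L/s × 0.43 s × 1000 mL/L = 530.32 mL.
R = (PIP − Pplat)/V̇ = (33 − 23) / 1.2333 = 10.0/1.2333 = 8.108 cmH2O·s/L.
C = Vt/(Pplat − PEEP) = 530.32 / (23 − 11) = 530.32/12.0 = 44.193 mL/cmH2O.
τ = R × C = 8.108 × 0.04419 L/cmH2O = 0.3583 s.
Fraction remaining = e^(−Te/τ) = e^(−0.46/0.3583) = 0.277.
Trapped volume = 530.32 × 0.277 = 146.9 mL.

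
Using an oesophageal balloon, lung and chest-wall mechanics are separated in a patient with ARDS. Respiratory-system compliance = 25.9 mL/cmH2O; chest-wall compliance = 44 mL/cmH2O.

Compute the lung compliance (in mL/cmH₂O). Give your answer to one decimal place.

1/CL = 1/Crs − 1/Ccw.
1/CL = 1/25.9 − 1/44 = 0.01588.
CL = 62.972 mL/cmH2O.

63.0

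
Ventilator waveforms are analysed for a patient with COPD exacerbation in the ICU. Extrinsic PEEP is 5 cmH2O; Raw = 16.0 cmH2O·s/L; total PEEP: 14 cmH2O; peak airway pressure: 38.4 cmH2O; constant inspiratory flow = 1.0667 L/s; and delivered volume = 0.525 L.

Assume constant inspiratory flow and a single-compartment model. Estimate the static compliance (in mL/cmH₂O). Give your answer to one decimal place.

Total PEEP = 14 cmH2O (set 5 + intrinsic 9); this is the baseline alveolar pressure.
Equation of motion (constant flow): PIP = Vt/C + R·V̇ + PEEP.
Vt/C = PIP − R·V̇ − PEEP = 38.4 − 16.0×1.0667 − 14 = 38.4 − 17.067 − 14 = 7.333 cmH2O.
C = Vt / 7.333 = 525 / 7.333 = 71.594 mL/cmH2O.

71.6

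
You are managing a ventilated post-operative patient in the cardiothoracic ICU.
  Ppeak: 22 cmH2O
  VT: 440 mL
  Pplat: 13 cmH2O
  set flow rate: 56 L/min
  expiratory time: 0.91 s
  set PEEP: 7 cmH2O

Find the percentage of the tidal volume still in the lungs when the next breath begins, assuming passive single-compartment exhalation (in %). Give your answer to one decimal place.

Flow: 56 L/min ÷ 60 = 0.9333 L/s.
R = (PIP − Pplat)/V̇ = (22 − 13) / 0.9333 = 9.0/0.9333 = 9.643 cmH2O·s/L.
C = Vt/(Pplat − PEEP) = 440.0 / (13 − 7) = 440.0/6.0 = 73.333 mL/cmH2O.
τ = R × C = 9.643 × 0.07333 L/cmH2O = 0.7071 s.
Fraction remaining at end-expiration = e^(−Te/τ) = e^(−0.91/0.7071) = 0.2761 → 27.61%.

27.6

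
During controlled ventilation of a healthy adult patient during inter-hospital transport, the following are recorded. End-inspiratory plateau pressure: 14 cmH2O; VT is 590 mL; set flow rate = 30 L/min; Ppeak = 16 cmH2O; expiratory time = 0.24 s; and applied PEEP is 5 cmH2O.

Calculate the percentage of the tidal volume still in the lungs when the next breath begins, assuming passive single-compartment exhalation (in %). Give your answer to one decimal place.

Flow: 30 L/min ÷ 60 = 0.5 L/s.
R = (PIP − Pplat)/V̇ = (16 − 14) / 0.5 = 2.0/0.5 = 4.0 cmH2O·s/L.
C = Vt/(Pplat − PEEP) = 590.0 / (14 − 5) = 590.0/9.0 = 65.556 mL/cmH2O.
τ = R × C = 4.0 × 0.06556 L/cmH2O = 0.2622 s.
Fraction remaining at end-expiration = e^(−Te/τ) = e^(−0.24/0.2622) = 0.4004 → 40.04%.

40.0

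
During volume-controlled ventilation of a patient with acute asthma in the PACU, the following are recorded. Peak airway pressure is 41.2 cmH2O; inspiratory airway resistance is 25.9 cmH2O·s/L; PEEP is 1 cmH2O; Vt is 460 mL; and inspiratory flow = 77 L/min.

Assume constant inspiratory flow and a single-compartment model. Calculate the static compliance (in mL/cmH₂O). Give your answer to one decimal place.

Flow: 77 L/min ÷ 60 = 1.2833 L/s.
Equation of motion (constant flow): PIP = Vt/C + R·V̇ + PEEP.
Vt/C = PIP − R·V̇ − PEEP = 41.2 − 25.9×1.2833 − 1 = 41.2 − 33.237 − 1 = 6.963 cmH2O.
C = Vt / 6.963 = 460 / 6.963 = 66.063 mL/cmH2O.

66.1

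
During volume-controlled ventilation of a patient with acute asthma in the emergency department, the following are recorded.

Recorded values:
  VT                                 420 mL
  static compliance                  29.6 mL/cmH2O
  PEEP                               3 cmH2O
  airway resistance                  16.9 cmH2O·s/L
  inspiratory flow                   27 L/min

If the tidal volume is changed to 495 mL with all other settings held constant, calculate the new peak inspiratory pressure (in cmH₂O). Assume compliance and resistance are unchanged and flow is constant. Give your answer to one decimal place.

Flow: 27 L/min ÷ 60 = 0.45 L/s.
PIP = Vt/C + R·V̇ + PEEP (constant-flow equation of motion).
Only the elastic term changes: ΔPIP = ΔVt / C = (495 − 420) / 29.6 = 2.534 cmH2O.
Original PIP = 420/29.6 + 16.9×0.45 + 3 = 24.794 cmH2O; new PIP = 24.794 + (2.534) = 27.328 cmH2O.

27.3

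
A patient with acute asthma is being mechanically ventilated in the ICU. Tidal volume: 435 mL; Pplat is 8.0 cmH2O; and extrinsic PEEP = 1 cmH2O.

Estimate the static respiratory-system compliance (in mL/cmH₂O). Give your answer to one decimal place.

Cstat = Vt / (Pplat − PEEP) = 435 / (8.0 − 1) = 435 / 7.0 = 62.143 mL/cmH2O.

62.1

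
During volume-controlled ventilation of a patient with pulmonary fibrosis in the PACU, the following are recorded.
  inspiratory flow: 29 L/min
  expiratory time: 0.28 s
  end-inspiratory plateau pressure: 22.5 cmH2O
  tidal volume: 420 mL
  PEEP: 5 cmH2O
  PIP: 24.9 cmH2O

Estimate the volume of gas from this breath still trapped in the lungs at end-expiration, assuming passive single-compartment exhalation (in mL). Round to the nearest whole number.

Flow: 29 L/min ÷ 60 = 0.4833 L/s.
R = (PIP − Pplat)/V̇ = (24.9 − 22.5) / 0.4833 = 2.4/0.4833 = 4.966 cmH2O·s/L.
C = Vt/(Pplat − PEEP) = 420.0 / (22.5 − 5) = 420.0/17.5 = 24.0 mL/cmH2O.
τ = R × C = 4.966 × 0.024 L/cmH2O = 0.1192 s.
Fraction remaining = e^(−Te/τ) = e^(−0.28/0.1192) = 0.09547.
Trapped volume = 420.0 × 0.09547 = 40.097 mL.

40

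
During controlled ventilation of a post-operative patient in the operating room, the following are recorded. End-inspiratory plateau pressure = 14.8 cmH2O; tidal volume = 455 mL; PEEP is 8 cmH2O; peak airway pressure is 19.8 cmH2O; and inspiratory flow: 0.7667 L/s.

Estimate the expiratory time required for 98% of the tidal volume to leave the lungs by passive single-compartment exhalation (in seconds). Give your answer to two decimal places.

R = (PIP − Pplat)/V̇ = (19.8 − 14.8) / 0.7667 = 5.0/0.7667 = 6.521 cmH2O·s/L.
C = Vt/(Pplat − PEEP) = 455.0 / (14.8 − 8) = 455.0/6.8 = 66.912 mL/cmH2O.
τ = R × C = 6.521 × 0.06691 L/cmH2O = 0.4363 s.
t = −τ·ln(1 − 0.98) = −0.4363·ln(0.02) = 1.707 s.

1.71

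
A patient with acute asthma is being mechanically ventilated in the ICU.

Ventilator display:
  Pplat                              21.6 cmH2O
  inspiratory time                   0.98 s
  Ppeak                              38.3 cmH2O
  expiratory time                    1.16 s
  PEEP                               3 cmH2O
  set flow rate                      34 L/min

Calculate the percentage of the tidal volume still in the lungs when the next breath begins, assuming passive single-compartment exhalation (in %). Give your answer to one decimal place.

Flow: 34 L/min ÷ 60 = 0.5667 L/s.
Vt = flow × Ti = 0.5667 L/s × 0.98 s × 1000 mL/L = 555.37 mL.
R = (PIP − Pplat)/V̇ = (38.3 − 21.6) / 0.5667 = 16.7/0.5667 = 29.469 cmH2O·s/L.
C = Vt/(Pplat − PEEP) = 555.37 / (21.6 − 3) = 555.37/18.6 = 29.859 mL/cmH2O.
τ = R × C = 29.469 × 0.02986 L/cmH2O = 0.8799 s.
Fraction remaining at end-expiration = e^(−Te/τ) = e^(−1.16/0.8799) = 0.2676 → 26.76%.

26.8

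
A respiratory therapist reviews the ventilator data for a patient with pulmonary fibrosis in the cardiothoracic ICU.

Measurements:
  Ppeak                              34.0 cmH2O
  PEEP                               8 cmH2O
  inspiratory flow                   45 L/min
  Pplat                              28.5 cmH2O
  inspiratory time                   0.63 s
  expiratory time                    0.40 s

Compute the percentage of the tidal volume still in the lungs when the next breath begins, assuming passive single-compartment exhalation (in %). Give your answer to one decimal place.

Flow: 45 L/min ÷ 60 = 0.75 L/s.
Vt = flow × Ti = 0.75 L/s × 0.63 s × 1000 mL/L = 472.5 mL.
R = (PIP − Pplat)/V̇ = (34.0 − 28.5) / 0.75 = 5.5/0.75 = 7.333 cmH2O·s/L.
C = Vt/(Pplat − PEEP) = 472.5 / (28.5 − 8) = 472.5/20.5 = 23.049 mL/cmH2O.
τ = R × C = 7.333 × 0.02305 L/cmH2O = 0.169 s.
Fraction remaining at end-expiration = e^(−Te/τ) = e^(−0.40/0.169) = 0.09377 → 9.377%.

9.4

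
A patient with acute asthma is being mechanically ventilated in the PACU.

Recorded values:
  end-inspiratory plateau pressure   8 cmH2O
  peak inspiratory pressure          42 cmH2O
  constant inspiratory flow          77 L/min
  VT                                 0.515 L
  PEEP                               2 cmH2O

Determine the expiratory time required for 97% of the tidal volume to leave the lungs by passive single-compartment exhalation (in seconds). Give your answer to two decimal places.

Flow: 77 L/min ÷ 60 = 1.2833 L/s.
R = (PIP − Pplat)/V̇ = (42 − 8) / 1.2833 = 34.0/1.2833 = 26.494 cmH2O·s/L.
C = Vt/(Pplat − PEEP) = 515.0 / (8 − 2) = 515.0/6.0 = 85.833 mL/cmH2O.
τ = R × C = 26.494 × 0.08583 L/cmH2O = 2.274 s.
t = −τ·ln(1 − 0.97) = −2.274·ln(0.03) = 7.974 s.

7.97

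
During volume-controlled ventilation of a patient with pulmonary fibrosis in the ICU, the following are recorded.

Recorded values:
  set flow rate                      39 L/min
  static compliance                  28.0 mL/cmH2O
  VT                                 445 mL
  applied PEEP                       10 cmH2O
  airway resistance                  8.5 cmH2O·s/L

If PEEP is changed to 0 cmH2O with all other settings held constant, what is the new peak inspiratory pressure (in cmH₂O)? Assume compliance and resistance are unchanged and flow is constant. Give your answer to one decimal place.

21.4

Flow: 39 L/min ÷ 60 = 0.65 L/s.
PIP = Vt/C + R·V̇ + PEEP (constant-flow equation of motion).
Only the baseline term changes: ΔPIP = ΔPEEP = 0 − 10 = -10.0 cmH2O.
Original PIP = 445/28.0 + 8.5×0.65 + 10 = 31.418 cmH2O; new PIP = 31.418 + (-10.0) = 21.418 cmH2O.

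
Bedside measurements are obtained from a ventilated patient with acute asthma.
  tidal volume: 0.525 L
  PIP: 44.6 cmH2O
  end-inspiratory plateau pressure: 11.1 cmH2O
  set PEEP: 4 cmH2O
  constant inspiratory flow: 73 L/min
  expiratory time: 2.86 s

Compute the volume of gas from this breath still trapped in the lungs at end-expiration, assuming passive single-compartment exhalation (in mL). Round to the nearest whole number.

129

Flow: 73 L/min ÷ 60 = 1.2167 L/s.
R = (PIP − Pplat)/V̇ = (44.6 − 11.1) / 1.2167 = 33.5/1.2167 = 27.533 cmH2O·s/L.
C = Vt/(Pplat − PEEP) = 525.0 / (11.1 − 4) = 525.0/7.1 = 73.944 mL/cmH2O.
τ = R × C = 27.533 × 0.07394 L/cmH2O = 2.036 s.
Fraction remaining = e^(−Te/τ) = e^(−2.86/2.036) = 0.2454.
Trapped volume = 525.0 × 0.2454 = 128.84 mL.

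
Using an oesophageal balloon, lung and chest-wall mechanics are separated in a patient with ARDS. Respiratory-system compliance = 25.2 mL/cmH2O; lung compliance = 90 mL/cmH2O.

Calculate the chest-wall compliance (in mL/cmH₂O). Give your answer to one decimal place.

35.0

1/Ccw = 1/Crs − 1/CL.
1/Ccw = 1/25.2 − 1/90 = 0.02857.
Ccw = 35.002 mL/cmH2O.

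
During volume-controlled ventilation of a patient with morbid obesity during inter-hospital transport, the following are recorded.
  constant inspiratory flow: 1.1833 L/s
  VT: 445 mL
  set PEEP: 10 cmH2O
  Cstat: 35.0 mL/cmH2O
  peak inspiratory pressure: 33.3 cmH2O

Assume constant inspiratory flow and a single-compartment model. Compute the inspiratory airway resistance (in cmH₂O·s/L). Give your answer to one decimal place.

8.9

Equation of motion (constant flow): PIP = Vt/C + R·V̇ + PEEP.
R·V̇ = PIP − Vt/C − PEEP = 33.3 − 445/35.0 − 10 = 33.3 − 12.714 − 10 = 10.586 cmH2O.
R = 10.586 / 1.1833 = 8.946 cmH2O·s/L.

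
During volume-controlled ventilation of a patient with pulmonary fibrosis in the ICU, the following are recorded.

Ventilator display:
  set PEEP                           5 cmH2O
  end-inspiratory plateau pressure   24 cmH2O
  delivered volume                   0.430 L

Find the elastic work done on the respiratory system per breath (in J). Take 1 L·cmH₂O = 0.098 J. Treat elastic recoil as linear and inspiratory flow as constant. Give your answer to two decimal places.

Elastic work ≈ ½ × (Pplat − PEEP) × Vt = 0.5 × (24 − 5) × 0.430 L = 0.5 × 19.0 × 0.430 = 4.085 L·cmH2O.
× 0.098 J/(L·cmH2O) → 0.4003 J.

0.40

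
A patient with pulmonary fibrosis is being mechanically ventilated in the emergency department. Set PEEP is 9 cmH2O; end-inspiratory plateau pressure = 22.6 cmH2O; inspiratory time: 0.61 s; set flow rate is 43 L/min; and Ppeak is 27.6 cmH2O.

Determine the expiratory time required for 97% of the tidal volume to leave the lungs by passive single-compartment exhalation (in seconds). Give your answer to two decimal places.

0.79

Flow: 43 L/min ÷ 60 = 0.7167 L/s.
Vt = flow × Ti = 0.7167 L/s × 0.61 s × 1000 mL/L = 437.19 mL.
R = (PIP − Pplat)/V̇ = (27.6 − 22.6) / 0.7167 = 5.0/0.7167 = 6.976 cmH2O·s/L.
C = Vt/(Pplat − PEEP) = 437.19 / (22.6 − 9) = 437.19/13.6 = 32.146 mL/cmH2O.
τ = R × C = 6.976 × 0.03215 L/cmH2O = 0.2243 s.
t = −τ·ln(1 − 0.97) = −0.2243·ln(0.03) = 0.7865 s.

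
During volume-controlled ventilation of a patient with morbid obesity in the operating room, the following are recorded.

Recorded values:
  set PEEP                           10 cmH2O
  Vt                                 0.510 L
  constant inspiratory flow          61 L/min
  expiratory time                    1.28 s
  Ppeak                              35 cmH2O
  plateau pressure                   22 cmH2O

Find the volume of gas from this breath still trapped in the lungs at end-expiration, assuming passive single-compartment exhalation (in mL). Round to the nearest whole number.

Flow: 61 L/min ÷ 60 = 1.0167 L/s.
R = (PIP − Pplat)/V̇ = (35 − 22) / 1.0167 = 13.0/1.0167 = 12.786 cmH2O·s/L.
C = Vt/(Pplat − PEEP) = 510.0 / (22 − 10) = 510.0/12.0 = 42.5 mL/cmH2O.
τ = R × C = 12.786 × 0.0425 L/cmH2O = 0.5434 s.
Fraction remaining = e^(−Te/τ) = e^(−1.28/0.5434) = 0.09484.
Trapped volume = 510.0 × 0.09484 = 48.368 mL.

48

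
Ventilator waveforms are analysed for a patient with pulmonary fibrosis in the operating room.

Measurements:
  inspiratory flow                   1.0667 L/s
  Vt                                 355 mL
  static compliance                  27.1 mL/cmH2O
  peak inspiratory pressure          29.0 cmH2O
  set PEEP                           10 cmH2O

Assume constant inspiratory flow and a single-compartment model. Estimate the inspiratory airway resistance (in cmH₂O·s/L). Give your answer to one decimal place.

Equation of motion (constant flow): PIP = Vt/C + R·V̇ + PEEP.
R·V̇ = PIP − Vt/C − PEEP = 29.0 − 355/27.1 − 10 = 29.0 − 13.1 − 10 = 5.9 cmH2O.
R = 5.9 / 1.0667 = 5.531 cmH2O·s/L.

5.5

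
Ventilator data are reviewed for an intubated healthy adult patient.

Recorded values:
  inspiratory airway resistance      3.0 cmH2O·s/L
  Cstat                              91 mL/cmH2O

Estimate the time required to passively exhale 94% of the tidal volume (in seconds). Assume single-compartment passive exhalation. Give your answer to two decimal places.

0.77

τ = R × C = 3.0 × 91 mL/cmH2O = 3.0 × 0.091 L/cmH2O = 0.273 s.
Exhaled fraction f = 1 − e^(−t/τ) → t = −τ·ln(1 − f) = −0.273·ln(0.06) = 0.7681 s.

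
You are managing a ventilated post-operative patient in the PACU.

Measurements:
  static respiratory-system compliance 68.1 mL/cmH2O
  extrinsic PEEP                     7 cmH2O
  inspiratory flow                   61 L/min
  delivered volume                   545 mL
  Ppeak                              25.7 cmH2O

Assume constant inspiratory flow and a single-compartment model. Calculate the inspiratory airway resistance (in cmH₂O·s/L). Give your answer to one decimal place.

10.5

Flow: 61 L/min ÷ 60 = 1.0167 L/s.
Equation of motion (constant flow): PIP = Vt/C + R·V̇ + PEEP.
R·V̇ = PIP − Vt/C − PEEP = 25.7 − 545/68.1 − 7 = 25.7 − 8.003 − 7 = 10.697 cmH2O.
R = 10.697 / 1.0167 = 10.521 cmH2O·s/L.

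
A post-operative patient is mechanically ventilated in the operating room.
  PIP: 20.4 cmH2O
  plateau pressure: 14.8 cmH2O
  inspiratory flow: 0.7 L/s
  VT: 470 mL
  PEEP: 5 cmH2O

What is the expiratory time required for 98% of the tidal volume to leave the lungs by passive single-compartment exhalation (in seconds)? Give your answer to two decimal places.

R = (PIP − Pplat)/V̇ = (20.4 − 14.8) / 0.7 = 5.6/0.7 = 8.0 cmH2O·s/L.
C = Vt/(Pplat − PEEP) = 470.0 / (14.8 − 5) = 470.0/9.8 = 47.959 mL/cmH2O.
τ = R × C = 8.0 × 0.04796 L/cmH2O = 0.3837 s.
t = −τ·ln(1 − 0.98) = −0.3837·ln(0.02) = 1.501 s.

1.50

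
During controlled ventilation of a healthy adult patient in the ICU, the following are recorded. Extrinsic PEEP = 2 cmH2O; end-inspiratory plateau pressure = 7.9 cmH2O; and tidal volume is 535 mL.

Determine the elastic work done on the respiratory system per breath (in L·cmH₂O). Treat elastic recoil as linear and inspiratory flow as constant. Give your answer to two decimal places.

1.58

Elastic work ≈ ½ × (Pplat − PEEP) × Vt = 0.5 × (7.9 − 2) × 0.535 L = 0.5 × 5.9 × 0.535 = 1.578 L·cmH2O.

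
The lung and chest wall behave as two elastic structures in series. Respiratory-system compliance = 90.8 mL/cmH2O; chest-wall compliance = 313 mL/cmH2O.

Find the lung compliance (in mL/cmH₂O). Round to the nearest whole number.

1/CL = 1/Crs − 1/Ccw.
1/CL = 1/90.8 − 1/313 = 0.007818.
CL = 127.91 mL/cmH2O.

128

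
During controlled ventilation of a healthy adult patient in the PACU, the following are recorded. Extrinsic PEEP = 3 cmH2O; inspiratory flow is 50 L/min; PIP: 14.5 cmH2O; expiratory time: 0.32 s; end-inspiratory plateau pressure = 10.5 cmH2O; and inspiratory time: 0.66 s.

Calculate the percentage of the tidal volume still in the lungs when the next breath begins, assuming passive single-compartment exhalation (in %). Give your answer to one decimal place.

Flow: 50 L/min ÷ 60 = 0.8333 L/s.
Vt = flow × Ti = 0.8333 L/s × 0.66 s × 1000 mL/L = 549.98 mL.
R = (PIP − Pplat)/V̇ = (14.5 − 10.5) / 0.8333 = 4.0/0.8333 = 4.8 cmH2O·s/L.
C = Vt/(Pplat − PEEP) = 549.98 / (10.5 − 3) = 549.98/7.5 = 73.331 mL/cmH2O.
τ = R × C = 4.8 × 0.07333 L/cmH2O = 0.352 s.
Fraction remaining at end-expiration = e^(−Te/τ) = e^(−0.32/0.352) = 0.4029 → 40.29%.

40.3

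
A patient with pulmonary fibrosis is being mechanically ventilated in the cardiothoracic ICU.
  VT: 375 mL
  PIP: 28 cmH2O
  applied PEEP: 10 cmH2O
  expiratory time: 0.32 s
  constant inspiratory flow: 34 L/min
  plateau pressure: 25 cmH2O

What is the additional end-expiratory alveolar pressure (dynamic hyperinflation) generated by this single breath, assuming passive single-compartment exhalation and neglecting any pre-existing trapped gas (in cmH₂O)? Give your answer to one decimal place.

Flow: 34 L/min ÷ 60 = 0.5667 L/s.
R = (PIP − Pplat)/V̇ = (28 − 25) / 0.5667 = 3.0/0.5667 = 5.294 cmH2O·s/L.
C = Vt/(Pplat − PEEP) = 375.0 / (25 − 10) = 375.0/15.0 = 25.0 mL/cmH2O.
τ = R × C = 5.294 × 0.025 L/cmH2O = 0.1324 s.
Fraction remaining = e^(−Te/τ) = e^(−0.32/0.1324) = 0.0892; trapped volume = 375.0 × 0.0892 = 33.45 mL.
Additional alveolar pressure from trapping ≈ V_trapped / C = 33.45 / 25.0 = 1.338 cmH2O.

1.3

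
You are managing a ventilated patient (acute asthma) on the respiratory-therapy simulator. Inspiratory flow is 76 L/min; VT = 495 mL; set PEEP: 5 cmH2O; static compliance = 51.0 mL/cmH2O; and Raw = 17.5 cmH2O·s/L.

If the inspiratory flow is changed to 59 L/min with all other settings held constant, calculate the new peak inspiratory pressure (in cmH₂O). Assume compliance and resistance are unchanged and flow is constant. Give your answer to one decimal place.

Flow: 76 L/min ÷ 60 = 1.2667 L/s.
New flow: 59 L/min ÷ 60 = 0.9833 L/s.
PIP = Vt/C + R·V̇ + PEEP (constant-flow equation of motion).
Only the resistive term changes: ΔPIP = R × ΔV̇ = 17.5 × (0.9833 − 1.2667) = 17.5 × -0.2834 = -4.96 cmH2O.
Original PIP = 495/51.0 + 17.5×1.2667 + 5 = 36.873 cmH2O; new PIP = 36.873 + (-4.96) = 31.913 cmH2O.

31.9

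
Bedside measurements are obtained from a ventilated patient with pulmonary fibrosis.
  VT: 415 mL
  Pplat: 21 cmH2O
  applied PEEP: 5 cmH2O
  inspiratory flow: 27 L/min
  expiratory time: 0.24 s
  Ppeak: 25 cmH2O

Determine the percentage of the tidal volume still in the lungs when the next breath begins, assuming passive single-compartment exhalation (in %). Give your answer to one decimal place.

Flow: 27 L/min ÷ 60 = 0.45 L/s.
R = (PIP − Pplat)/V̇ = (25 − 21) / 0.45 = 4.0/0.45 = 8.889 cmH2O·s/L.
C = Vt/(Pplat − PEEP) = 415.0 / (21 − 5) = 415.0/16.0 = 25.938 mL/cmH2O.
τ = R × C = 8.889 × 0.02594 L/cmH2O = 0.2306 s.
Fraction remaining at end-expiration = e^(−Te/τ) = e^(−0.24/0.2306) = 0.3532 → 35.32%.

35.3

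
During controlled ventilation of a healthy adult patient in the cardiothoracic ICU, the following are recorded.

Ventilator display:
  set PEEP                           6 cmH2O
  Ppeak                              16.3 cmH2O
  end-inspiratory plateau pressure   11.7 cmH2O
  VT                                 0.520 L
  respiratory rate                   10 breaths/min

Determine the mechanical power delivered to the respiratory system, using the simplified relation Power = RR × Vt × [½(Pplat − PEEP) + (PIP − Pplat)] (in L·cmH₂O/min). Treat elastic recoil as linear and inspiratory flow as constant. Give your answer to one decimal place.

38.7

Per-breath work = Vt × [½(Pplat−PEEP) + (PIP−Pplat)] = 0.520 × [0.5×5.7 + 4.6] = 0.520 × 7.45 = 3.874 L·cmH2O.
Power = 10 × 3.874 = 38.74 L·cmH2O/min.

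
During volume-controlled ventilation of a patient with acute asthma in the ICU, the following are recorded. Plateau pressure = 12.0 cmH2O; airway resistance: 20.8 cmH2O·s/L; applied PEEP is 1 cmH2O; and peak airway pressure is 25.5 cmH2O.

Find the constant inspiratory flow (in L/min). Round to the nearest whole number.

39

flow = (PIP − Pplat) / Raw = (25.5 − 12.0) / 20.8 = 0.649 L/s × 60 = 38.94 L/min.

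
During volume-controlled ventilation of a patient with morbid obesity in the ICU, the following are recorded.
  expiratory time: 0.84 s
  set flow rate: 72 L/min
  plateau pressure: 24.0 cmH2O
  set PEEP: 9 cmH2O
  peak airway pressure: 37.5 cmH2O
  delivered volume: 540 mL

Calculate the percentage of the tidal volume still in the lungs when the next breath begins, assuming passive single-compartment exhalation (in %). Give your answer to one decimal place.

12.6

Flow: 72 L/min ÷ 60 = 1.2 L/s.
R = (PIP − Pplat)/V̇ = (37.5 − 24.0) / 1.2 = 13.5/1.2 = 11.25 cmH2O·s/L.
C = Vt/(Pplat − PEEP) = 540.0 / (24.0 − 9) = 540.0/15.0 = 36.0 mL/cmH2O.
τ = R × C = 11.25 × 0.036 L/cmH2O = 0.405 s.
Fraction remaining at end-expiration = e^(−Te/τ) = e^(−0.84/0.405) = 0.1257 → 12.57%.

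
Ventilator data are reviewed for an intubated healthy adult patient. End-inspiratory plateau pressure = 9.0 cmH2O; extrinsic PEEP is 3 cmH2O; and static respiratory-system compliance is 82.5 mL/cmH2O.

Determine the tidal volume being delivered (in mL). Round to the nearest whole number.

Vt = Cstat × (Pplat − PEEP) = 82.5 × (9.0 − 3) = 82.5 × 6.0 = 495.0 mL.

495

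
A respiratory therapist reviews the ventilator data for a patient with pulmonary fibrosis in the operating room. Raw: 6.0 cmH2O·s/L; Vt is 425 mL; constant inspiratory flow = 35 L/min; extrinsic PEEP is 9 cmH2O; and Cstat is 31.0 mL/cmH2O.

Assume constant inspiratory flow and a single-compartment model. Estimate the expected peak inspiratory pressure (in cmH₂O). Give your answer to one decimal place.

Flow: 35 L/min ÷ 60 = 0.5833 L/s.
Equation of motion (constant flow): PIP = Vt/C + R·V̇ + PEEP.
PIP = 425/31.0 + 6.0×0.5833 + 9 = 13.71 + 3.5 + 9 = 26.21 cmH2O.

26.2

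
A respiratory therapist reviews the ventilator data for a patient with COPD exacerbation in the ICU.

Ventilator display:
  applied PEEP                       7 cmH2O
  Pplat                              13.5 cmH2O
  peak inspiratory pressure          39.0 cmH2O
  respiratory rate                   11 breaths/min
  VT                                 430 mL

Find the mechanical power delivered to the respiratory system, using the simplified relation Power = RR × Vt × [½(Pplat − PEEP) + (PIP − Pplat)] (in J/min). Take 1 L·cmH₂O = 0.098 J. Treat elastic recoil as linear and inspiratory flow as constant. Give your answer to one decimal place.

13.3

Per-breath work = Vt × [½(Pplat−PEEP) + (PIP−Pplat)] = 0.430 × [0.5×6.5 + 25.5] = 0.430 × 28.75 = 12.363 L·cmH2O.
Power = 11 × 12.363 = 135.99 L·cmH2O/min.
× 0.098 J/(L·cmH2O) → 13.327 J/min.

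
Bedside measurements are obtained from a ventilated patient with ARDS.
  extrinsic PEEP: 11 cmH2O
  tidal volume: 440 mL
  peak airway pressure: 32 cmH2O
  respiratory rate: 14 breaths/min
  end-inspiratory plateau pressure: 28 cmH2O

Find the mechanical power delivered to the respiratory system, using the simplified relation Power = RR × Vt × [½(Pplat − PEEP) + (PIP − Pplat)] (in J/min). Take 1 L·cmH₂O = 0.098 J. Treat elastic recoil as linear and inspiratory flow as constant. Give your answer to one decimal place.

Per-breath work = Vt × [½(Pplat−PEEP) + (PIP−Pplat)] = 0.440 × [0.5×17.0 + 4.0] = 0.440 × 12.5 = 5.5 L·cmH2O.
Power = 14 × 5.5 = 77.0 L·cmH2O/min.
× 0.098 J/(L·cmH2O) → 7.546 J/min.

7.5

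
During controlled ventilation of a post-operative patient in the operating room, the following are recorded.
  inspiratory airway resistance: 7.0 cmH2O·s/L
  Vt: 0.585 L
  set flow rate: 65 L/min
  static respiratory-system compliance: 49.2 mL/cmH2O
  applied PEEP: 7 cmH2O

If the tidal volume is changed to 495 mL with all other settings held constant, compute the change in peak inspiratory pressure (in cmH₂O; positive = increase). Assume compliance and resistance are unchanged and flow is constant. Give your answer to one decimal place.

PIP = Vt/C + R·V̇ + PEEP (constant-flow equation of motion).
Only the elastic term changes: ΔPIP = ΔVt / C = (495 − 585) / 49.2 = -1.829 cmH2O.

-1.8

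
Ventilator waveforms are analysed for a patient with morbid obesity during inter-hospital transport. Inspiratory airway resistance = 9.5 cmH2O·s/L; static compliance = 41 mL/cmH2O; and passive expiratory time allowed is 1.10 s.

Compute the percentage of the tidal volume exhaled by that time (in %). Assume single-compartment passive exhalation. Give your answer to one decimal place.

94.1

τ = R × C = 9.5 × 41 mL/cmH2O = 9.5 × 0.041 L/cmH2O = 0.3895 s.
Passive exhalation: V(t)/V₀ = e^(−t/τ) = e^(−1.10/0.3895) = 0.05936.
Fraction exhaled = 1 − 0.05936 = 0.9406 → 94.06%.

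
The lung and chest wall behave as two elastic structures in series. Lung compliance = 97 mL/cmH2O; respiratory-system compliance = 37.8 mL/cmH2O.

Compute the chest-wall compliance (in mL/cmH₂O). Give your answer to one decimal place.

61.9

1/Ccw = 1/Crs − 1/CL.
1/Ccw = 1/37.8 − 1/97 = 0.01615.
Ccw = 61.92 mL/cmH2O.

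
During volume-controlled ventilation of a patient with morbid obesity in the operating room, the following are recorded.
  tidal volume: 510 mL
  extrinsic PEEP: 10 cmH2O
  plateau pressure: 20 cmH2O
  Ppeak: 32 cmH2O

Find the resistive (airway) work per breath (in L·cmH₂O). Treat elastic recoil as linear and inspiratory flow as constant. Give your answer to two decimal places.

With constant inspiratory flow the resistive pressure is constant at PIP − Pplat = 32 − 20 = 12.0 cmH2O, so resistive work = 12.0 × 0.510 = 6.12 L·cmH2O.

6.12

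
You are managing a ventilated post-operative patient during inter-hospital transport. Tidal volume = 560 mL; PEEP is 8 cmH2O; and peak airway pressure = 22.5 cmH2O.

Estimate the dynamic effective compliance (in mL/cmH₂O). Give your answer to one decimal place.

38.6

Dynamic compliance = Vt / (PIP − PEEP) = 560 / (22.5 − 8) = 560 / 14.5 = 38.621 mL/cmH2O.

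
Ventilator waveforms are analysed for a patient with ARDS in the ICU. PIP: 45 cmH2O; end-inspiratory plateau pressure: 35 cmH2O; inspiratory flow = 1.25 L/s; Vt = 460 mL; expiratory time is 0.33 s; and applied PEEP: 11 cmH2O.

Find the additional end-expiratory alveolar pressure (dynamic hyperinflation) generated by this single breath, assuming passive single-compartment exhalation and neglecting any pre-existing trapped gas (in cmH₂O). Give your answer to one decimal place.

R = (PIP − Pplat)/V̇ = (45 − 35) / 1.25 = 10.0/1.25 = 8.0 cmH2O·s/L.
C = Vt/(Pplat − PEEP) = 460.0 / (35 − 11) = 460.0/24.0 = 19.167 mL/cmH2O.
τ = R × C = 8.0 × 0.01917 L/cmH2O = 0.1534 s.
Fraction remaining = e^(−Te/τ) = e^(−0.33/0.1534) = 0.1163; trapped volume = 460.0 × 0.1163 = 53.498 mL.
Additional alveolar pressure from trapping ≈ V_trapped / C = 53.498 / 19.167 = 2.791 cmH2O.

2.8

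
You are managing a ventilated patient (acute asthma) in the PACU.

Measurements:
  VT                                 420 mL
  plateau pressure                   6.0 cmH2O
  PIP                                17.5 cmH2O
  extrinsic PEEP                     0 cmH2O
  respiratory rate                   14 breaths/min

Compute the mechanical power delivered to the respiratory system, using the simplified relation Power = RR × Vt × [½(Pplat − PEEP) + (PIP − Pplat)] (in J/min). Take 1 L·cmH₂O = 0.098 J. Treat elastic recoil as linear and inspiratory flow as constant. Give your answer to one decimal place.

Per-breath work = Vt × [½(Pplat−PEEP) + (PIP−Pplat)] = 0.420 × [0.5×6.0 + 11.5] = 0.420 × 14.5 = 6.09 L·cmH2O.
Power = 14 × 6.09 = 85.26 L·cmH2O/min.
× 0.098 J/(L·cmH2O) → 8.355 J/min.

8.4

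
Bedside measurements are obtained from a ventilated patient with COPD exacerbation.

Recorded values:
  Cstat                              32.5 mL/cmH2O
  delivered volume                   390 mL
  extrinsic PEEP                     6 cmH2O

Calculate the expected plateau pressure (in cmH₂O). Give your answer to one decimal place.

Pplat = PEEP + Vt / Cstat = 6 + 390 / 32.5 = 6 + 12.0 = 18.0 cmH2O.

18.0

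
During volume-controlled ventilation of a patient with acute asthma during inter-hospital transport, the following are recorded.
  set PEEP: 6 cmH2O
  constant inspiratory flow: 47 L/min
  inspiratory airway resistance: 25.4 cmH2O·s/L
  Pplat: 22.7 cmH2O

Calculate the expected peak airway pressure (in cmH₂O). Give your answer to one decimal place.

Flow: 47 L/min ÷ 60 = 0.7833 L/s.
PIP = Pplat + Raw × flow = 22.7 + 25.4 × 0.7833 = 22.7 + 19.896 = 42.596 cmH2O.

42.6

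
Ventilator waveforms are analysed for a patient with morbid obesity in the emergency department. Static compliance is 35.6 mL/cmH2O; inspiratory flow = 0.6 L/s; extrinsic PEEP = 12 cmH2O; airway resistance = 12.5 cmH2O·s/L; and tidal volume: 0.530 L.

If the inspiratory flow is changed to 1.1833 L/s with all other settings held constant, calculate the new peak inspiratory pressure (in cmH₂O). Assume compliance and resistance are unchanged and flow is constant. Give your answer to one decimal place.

41.7

PIP = Vt/C + R·V̇ + PEEP (constant-flow equation of motion).
Only the resistive term changes: ΔPIP = R × ΔV̇ = 12.5 × (1.1833 − 0.6) = 12.5 × 0.5833 = 7.291 cmH2O.
Original PIP = 530/35.6 + 12.5×0.6 + 12 = 34.388 cmH2O; new PIP = 34.388 + (7.291) = 41.679 cmH2O.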